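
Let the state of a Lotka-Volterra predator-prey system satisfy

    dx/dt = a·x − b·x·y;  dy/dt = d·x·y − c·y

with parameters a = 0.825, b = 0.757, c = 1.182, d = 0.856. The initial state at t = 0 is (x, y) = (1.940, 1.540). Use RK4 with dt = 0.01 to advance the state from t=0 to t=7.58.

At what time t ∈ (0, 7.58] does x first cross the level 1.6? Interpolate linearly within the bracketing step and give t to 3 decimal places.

t = 0.434

t=0.000: state=(1.940, 1.540)
step 1 (dt=0.01): k1=(-0.661, 0.737), k2=(-0.665, 0.735), k3=(-0.665, 0.734), k4=(-0.670, 0.732); state += dt/6·(k1+2k2+2k3+k4)
t=0.010: state=(1.933, 1.547)
t=0.020: state=(1.927, 1.555)
t=0.030: state=(1.920, 1.562)
continuing one RK4 step at a time; state shown every 25 steps (Δt=0.25):
t=0.250: state=(1.753, 1.703)
t=0.430: state=(1.603, 1.782)
next step: t=0.440: state=(1.595, 1.786) — x has crossed 1.6
linear interpolation between t=0.430 (1.60319) and t=0.440 (1.59479) → t≈0.434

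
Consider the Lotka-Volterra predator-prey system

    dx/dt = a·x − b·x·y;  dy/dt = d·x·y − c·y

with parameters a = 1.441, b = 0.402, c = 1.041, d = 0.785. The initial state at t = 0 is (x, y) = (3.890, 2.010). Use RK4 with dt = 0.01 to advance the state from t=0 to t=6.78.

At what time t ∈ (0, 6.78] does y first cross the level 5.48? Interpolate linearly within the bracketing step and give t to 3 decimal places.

t=0.000: state=(3.890, 2.010)
step 1 (dt=0.01): k1=(2.462, 4.045), k2=(2.438, 4.106), k3=(2.438, 4.106), k4=(2.413, 4.167); state += dt/6·(k1+2k2+2k3+k4)
t=0.010: state=(3.914, 2.051)
t=0.020: state=(3.938, 2.093)
t=0.030: state=(3.962, 2.137)
continuing one RK4 step at a time; state shown every 25 steps (Δt=0.25):
t=0.250: state=(4.268, 3.482)
t=0.450: state=(3.993, 5.454)
next step: t=0.460: state=(3.963, 5.569) — y has crossed 5.48
linear interpolation between t=0.450 (5.45428) and t=0.460 (5.56902) → t≈0.452

t = 0.452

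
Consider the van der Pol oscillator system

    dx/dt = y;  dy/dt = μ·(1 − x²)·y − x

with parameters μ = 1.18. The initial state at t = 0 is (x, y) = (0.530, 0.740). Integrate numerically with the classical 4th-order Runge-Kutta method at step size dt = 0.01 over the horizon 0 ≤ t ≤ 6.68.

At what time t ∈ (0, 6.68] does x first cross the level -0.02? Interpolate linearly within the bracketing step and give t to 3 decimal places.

t=0.000: state=(0.530, 0.740)
step 1 (dt=0.01): k1=(0.740, 0.098), k2=(0.740, 0.091), k3=(0.740, 0.091), k4=(0.741, 0.084); state += dt/6·(k1+2k2+2k3+k4)
t=0.010: state=(0.537, 0.741)
t=0.020: state=(0.545, 0.742)
t=0.030: state=(0.552, 0.742)
continuing one RK4 step at a time; state shown every 25 steps (Δt=0.25):
t=0.250: state=(0.714, 0.717)
t=0.500: state=(0.880, 0.588)
t=0.750: state=(1.000, 0.368)
t=1.000: state=(1.060, 0.105)
t=1.250: state=(1.053, -0.160)
t=1.500: state=(0.981, -0.412)
t=1.750: state=(0.847, -0.668)
t=2.000: state=(0.644, -0.961)
t=2.250: state=(0.359, -1.338)
t=2.490: state=(-0.016, -1.806)
next step: t=2.500: state=(-0.035, -1.828) — x has crossed -0.02
linear interpolation between t=2.490 (-0.01650) and t=2.500 (-0.03467) → t≈2.492

t = 2.492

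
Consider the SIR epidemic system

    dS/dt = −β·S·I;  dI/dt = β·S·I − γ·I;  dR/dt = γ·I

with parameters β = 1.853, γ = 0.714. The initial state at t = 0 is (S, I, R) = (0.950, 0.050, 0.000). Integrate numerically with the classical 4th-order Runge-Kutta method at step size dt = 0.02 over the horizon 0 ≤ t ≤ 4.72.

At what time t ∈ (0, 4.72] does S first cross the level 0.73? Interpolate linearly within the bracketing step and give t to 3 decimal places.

t=0.000: state=(0.950, 0.050, 0.000)
step 1 (dt=0.02): k1=(-0.088, 0.052, 0.036), k2=(-0.089, 0.053, 0.036), k3=(-0.089, 0.053, 0.036), k4=(-0.090, 0.053, 0.036); state += dt/6·(k1+2k2+2k3+k4)
t=0.020: state=(0.948, 0.051, 0.001)
t=0.040: state=(0.946, 0.052, 0.001)
t=0.060: state=(0.945, 0.053, 0.002)
continuing one RK4 step at a time; state shown every 10 steps (Δt=0.2):
t=0.200: state=(0.931, 0.061, 0.008)
t=0.400: state=(0.907, 0.075, 0.018)
t=0.600: state=(0.880, 0.090, 0.029)
t=0.800: state=(0.848, 0.108, 0.044)
t=1.000: state=(0.812, 0.127, 0.060)
t=1.200: state=(0.772, 0.148, 0.080)
t=1.380: state=(0.732, 0.167, 0.100)
next step: t=1.400: state=(0.728, 0.170, 0.103) — S has crossed 0.73
linear interpolation between t=1.380 (0.73234) and t=1.400 (0.72778) → t≈1.390

t = 1.390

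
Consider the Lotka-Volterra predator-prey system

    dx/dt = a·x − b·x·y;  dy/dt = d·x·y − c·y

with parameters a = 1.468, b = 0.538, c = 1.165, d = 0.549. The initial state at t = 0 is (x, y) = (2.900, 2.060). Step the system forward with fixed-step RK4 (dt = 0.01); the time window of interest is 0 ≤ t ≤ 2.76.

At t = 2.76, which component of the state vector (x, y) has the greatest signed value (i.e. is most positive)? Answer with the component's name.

largest component: y

t=0.000: state=(2.900, 2.060)
step 1 (dt=0.01): k1=(1.043, 0.880), k2=(1.038, 0.888), k3=(1.038, 0.888), k4=(1.033, 0.895); state += dt/6·(k1+2k2+2k3+k4)
t=0.010: state=(2.910, 2.069)
t=0.020: state=(2.921, 2.078)
t=0.030: state=(2.931, 2.087)
continuing one RK4 step at a time; state shown every 10 steps (Δt=0.1):
t=0.100: state=(2.999, 2.156)
t=0.200: state=(3.083, 2.268)
t=0.300: state=(3.150, 2.395)
t=0.400: state=(3.195, 2.538)
t=0.500: state=(3.215, 2.693)
t=0.600: state=(3.207, 2.860)
t=0.700: state=(3.170, 3.032)
t=0.800: state=(3.104, 3.207)
t=0.900: state=(3.011, 3.376)
t=1.000: state=(2.895, 3.534)
t=1.100: state=(2.762, 3.674)
t=1.200: state=(2.617, 3.790)
t=1.300: state=(2.465, 3.878)
t=1.400: state=(2.313, 3.936)
t=1.500: state=(2.166, 3.961)
t=1.600: state=(2.027, 3.955)
t=1.700: state=(1.899, 3.921)
t=1.800: state=(1.784, 3.861)
t=1.900: state=(1.682, 3.779)
t=2.000: state=(1.594, 3.679)
t=2.100: state=(1.519, 3.567)
t=2.200: state=(1.457, 3.444)
t=2.300: state=(1.406, 3.316)
t=2.400: state=(1.367, 3.185)
t=2.500: state=(1.339, 3.053)
t=2.600: state=(1.320, 2.923)
t=2.700: state=(1.311, 2.796)
t=2.760: state=(1.310, 2.723)
compare at T: x=1.310, y=2.723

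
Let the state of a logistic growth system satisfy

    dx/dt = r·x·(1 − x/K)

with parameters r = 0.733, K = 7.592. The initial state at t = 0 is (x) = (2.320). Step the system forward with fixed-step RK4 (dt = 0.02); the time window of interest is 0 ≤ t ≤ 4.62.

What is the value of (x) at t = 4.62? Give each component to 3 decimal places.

t=0.000: state=(2.320)
step 1 (dt=0.02): k1=(1.181), k2=(1.184), k3=(1.184), k4=(1.188); state += dt/6·(k1+2k2+2k3+k4)
t=0.020: state=(2.344)
t=0.040: state=(2.368)
t=0.060: state=(2.391)
continuing one RK4 step at a time; state shown every 10 steps (Δt=0.2):
t=0.200: state=(2.563)
t=0.400: state=(2.817)
t=0.600: state=(3.081)
t=0.800: state=(3.353)
t=1.000: state=(3.629)
t=1.200: state=(3.907)
t=1.400: state=(4.184)
t=1.600: state=(4.457)
t=1.800: state=(4.723)
t=2.000: state=(4.980)
t=2.200: state=(5.225)
t=2.400: state=(5.457)
t=2.600: state=(5.674)
t=2.800: state=(5.877)
t=3.000: state=(6.064)
t=3.200: state=(6.235)
t=3.400: state=(6.391)
t=3.600: state=(6.532)
t=3.800: state=(6.658)
t=4.000: state=(6.772)
t=4.200: state=(6.873)
t=4.400: state=(6.963)
t=4.600: state=(7.043)
t=4.620: state=(7.050)

(x) = (7.050)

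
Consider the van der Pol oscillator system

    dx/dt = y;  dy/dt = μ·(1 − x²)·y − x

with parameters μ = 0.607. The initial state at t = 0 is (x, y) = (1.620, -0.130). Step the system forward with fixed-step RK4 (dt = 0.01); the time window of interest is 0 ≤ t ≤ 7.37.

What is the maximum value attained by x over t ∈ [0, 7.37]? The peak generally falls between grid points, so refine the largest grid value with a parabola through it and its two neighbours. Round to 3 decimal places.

max x = 1.992

t=0.000: state=(1.620, -0.130)
step 1 (dt=0.01): k1=(-0.130, -1.492), k2=(-0.137, -1.484), k3=(-0.137, -1.484), k4=(-0.145, -1.476); state += dt/6·(k1+2k2+2k3+k4)
t=0.010: state=(1.619, -0.145)
t=0.020: state=(1.617, -0.160)
t=0.030: state=(1.615, -0.174)
continuing one RK4 step at a time; state shown every 25 steps (Δt=0.25):
t=0.250: state=(1.545, -0.459)
t=0.500: state=(1.396, -0.723)
t=0.750: state=(1.186, -0.961)
t=1.000: state=(0.915, -1.207)
t=1.250: state=(0.580, -1.483)
t=1.500: state=(0.171, -1.788)
t=1.750: state=(-0.312, -2.058)
t=2.000: state=(-0.841, -2.121)
t=2.250: state=(-1.338, -1.784)
t=2.500: state=(-1.704, -1.107)
t=2.750: state=(-1.890, -0.402)
t=3.000: state=(-1.920, 0.126)
t=3.250: state=(-1.842, 0.477)
t=3.500: state=(-1.690, 0.725)
t=3.750: state=(-1.483, 0.931)
t=4.000: state=(-1.224, 1.139)
t=4.250: state=(-0.911, 1.379)
t=4.500: state=(-0.531, 1.669)
t=4.750: state=(-0.073, 1.994)
t=5.000: state=(0.461, 2.251)
t=5.250: state=(1.027, 2.209)
t=5.500: state=(1.524, 1.691)
t=5.750: state=(1.850, 0.899)
t=6.000: state=(1.983, 0.201)
t=6.250: state=(1.969, -0.272)
t=6.500: state=(1.861, -0.577)
t=6.750: state=(1.688, -0.796)
t=7.000: state=(1.465, -0.989)
t=7.250: state=(1.192, -1.195)
t=7.370: state=(1.042, -1.306)
largest grid value and its neighbours: x(6.080)=1.99158, x(6.090)=1.99173, x(6.100)=1.99169
parabola through these three points peaks at t≈6.093 with x≈1.99174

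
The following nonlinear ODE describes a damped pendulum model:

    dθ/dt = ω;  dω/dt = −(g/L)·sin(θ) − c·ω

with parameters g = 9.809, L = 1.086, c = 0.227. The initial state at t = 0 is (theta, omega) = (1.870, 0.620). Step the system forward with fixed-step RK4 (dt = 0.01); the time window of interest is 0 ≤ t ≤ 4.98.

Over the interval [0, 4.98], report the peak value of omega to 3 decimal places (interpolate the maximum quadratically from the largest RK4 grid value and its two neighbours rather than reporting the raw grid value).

max omega = 4.019

t=0.000: state=(1.870, 0.620)
step 1 (dt=0.01): k1=(0.620, -8.772), k2=(0.576, -8.753), k3=(0.576, -8.754), k4=(0.532, -8.736); state += dt/6·(k1+2k2+2k3+k4)
t=0.010: state=(1.876, 0.532)
t=0.020: state=(1.881, 0.445)
t=0.030: state=(1.885, 0.358)
continuing one RK4 step at a time; state shown every 20 steps (Δt=0.2):
t=0.200: state=(1.822, -1.093)
t=0.400: state=(1.433, -2.793)
t=0.600: state=(0.722, -4.208)
t=0.800: state=(-0.173, -4.486)
t=1.000: state=(-0.973, -3.322)
t=1.200: state=(-1.460, -1.516)
t=1.400: state=(-1.579, 0.316)
t=1.600: state=(-1.340, 2.057)
t=1.800: state=(-0.775, 3.502)
t=2.000: state=(-0.002, 4.008)
t=2.200: state=(0.737, 3.183)
t=2.400: state=(1.218, 1.563)
t=2.600: state=(1.353, -0.214)
t=2.800: state=(1.139, -1.889)
t=3.000: state=(0.622, -3.174)
t=3.200: state=(-0.066, -3.513)
t=3.400: state=(-0.703, -2.680)
t=3.600: state=(-1.093, -1.160)
t=3.800: state=(-1.158, 0.506)
t=4.000: state=(-0.901, 2.014)
t=4.200: state=(-0.387, 2.993)
t=4.400: state=(0.230, 2.992)
t=4.600: state=(0.743, 2.014)
t=4.800: state=(1.003, 0.546)
t=4.980: state=(0.977, -0.825)
largest grid value and its neighbours: omega(1.970)=4.01825, omega(1.980)=4.01835, omega(1.990)=4.01483
parabola through these three points peaks at t≈1.975 with omega≈4.01876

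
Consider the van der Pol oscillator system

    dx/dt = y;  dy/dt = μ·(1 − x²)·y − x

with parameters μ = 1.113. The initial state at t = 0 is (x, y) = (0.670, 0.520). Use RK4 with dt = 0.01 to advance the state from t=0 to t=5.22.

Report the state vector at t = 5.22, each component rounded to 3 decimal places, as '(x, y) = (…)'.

(x, y) = (-0.189, 1.969)

t=0.000: state=(0.670, 0.520)
step 1 (dt=0.01): k1=(0.520, -0.351), k2=(0.518, -0.357), k3=(0.518, -0.357), k4=(0.516, -0.362); state += dt/6·(k1+2k2+2k3+k4)
t=0.010: state=(0.675, 0.516)
t=0.020: state=(0.680, 0.513)
t=0.030: state=(0.685, 0.509)
continuing one RK4 step at a time; state shown every 20 steps (Δt=0.2):
t=0.200: state=(0.765, 0.428)
t=0.400: state=(0.838, 0.296)
t=0.600: state=(0.882, 0.136)
t=0.800: state=(0.892, -0.040)
t=1.000: state=(0.865, -0.223)
t=1.200: state=(0.802, -0.412)
t=1.400: state=(0.700, -0.612)
t=1.600: state=(0.556, -0.835)
t=1.800: state=(0.363, -1.096)
t=2.000: state=(0.114, -1.405)
t=2.200: state=(-0.201, -1.745)
t=2.400: state=(-0.580, -2.020)
t=2.600: state=(-0.991, -2.032)
t=2.800: state=(-1.364, -1.629)
t=3.000: state=(-1.626, -0.967)
t=3.200: state=(-1.755, -0.359)
t=3.400: state=(-1.782, 0.060)
t=3.600: state=(-1.742, 0.319)
t=3.800: state=(-1.660, 0.488)
t=4.000: state=(-1.550, 0.615)
t=4.200: state=(-1.415, 0.732)
t=4.400: state=(-1.256, 0.861)
t=4.600: state=(-1.069, 1.020)
t=4.800: state=(-0.845, 1.232)
t=5.000: state=(-0.571, 1.525)
t=5.200: state=(-0.228, 1.923)
t=5.220: state=(-0.189, 1.969)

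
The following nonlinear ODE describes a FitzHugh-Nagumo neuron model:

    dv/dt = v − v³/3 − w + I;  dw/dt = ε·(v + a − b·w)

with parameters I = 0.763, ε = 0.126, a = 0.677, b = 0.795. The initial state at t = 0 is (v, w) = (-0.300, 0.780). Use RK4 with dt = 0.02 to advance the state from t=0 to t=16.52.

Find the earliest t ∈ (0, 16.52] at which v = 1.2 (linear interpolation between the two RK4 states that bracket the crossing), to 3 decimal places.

t = 12.599

t=0.000: state=(-0.300, 0.780)
step 1 (dt=0.02): k1=(-0.308, -0.031), k2=(-0.310, -0.031), k3=(-0.311, -0.031), k4=(-0.313, -0.031); state += dt/6·(k1+2k2+2k3+k4)
t=0.020: state=(-0.306, 0.779)
t=0.040: state=(-0.313, 0.779)
t=0.060: state=(-0.319, 0.778)
continuing one RK4 step at a time; state shown every 50 steps (Δt=1):
t=1.000: state=(-0.744, 0.727)
t=2.000: state=(-1.295, 0.614)
t=3.000: state=(-1.515, 0.464)
t=4.000: state=(-1.497, 0.320)
t=5.000: state=(-1.414, 0.196)
t=6.000: state=(-1.311, 0.095)
t=7.000: state=(-1.197, 0.016)
t=8.000: state=(-1.067, -0.040)
t=9.000: state=(-0.910, -0.073)
t=10.000: state=(-0.697, -0.082)
t=11.000: state=(-0.341, -0.057)
t=12.000: state=(0.435, 0.029)
t=12.580: state=(1.176, 0.133)
next step: t=12.600: state=(1.202, 0.137) — v has crossed 1.2
linear interpolation between t=12.580 (1.17645) and t=12.600 (1.20159) → t≈12.599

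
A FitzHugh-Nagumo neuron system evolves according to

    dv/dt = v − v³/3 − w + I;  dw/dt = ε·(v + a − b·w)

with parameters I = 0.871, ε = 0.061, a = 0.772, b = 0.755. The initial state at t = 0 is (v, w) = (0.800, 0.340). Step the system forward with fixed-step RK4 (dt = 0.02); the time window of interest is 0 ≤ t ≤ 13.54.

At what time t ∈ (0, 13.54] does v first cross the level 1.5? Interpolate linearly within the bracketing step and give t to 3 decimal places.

t=0.000: state=(0.800, 0.340)
step 1 (dt=0.02): k1=(1.160, 0.080), k2=(1.164, 0.081), k3=(1.164, 0.081), k4=(1.167, 0.082); state += dt/6·(k1+2k2+2k3+k4)
t=0.020: state=(0.823, 0.342)
t=0.040: state=(0.847, 0.343)
t=0.060: state=(0.870, 0.345)
continuing one RK4 step at a time; state shown every 25 steps (Δt=0.5):
t=0.500: state=(1.368, 0.388)
t=0.640: state=(1.497, 0.405)
next step: t=0.660: state=(1.514, 0.407) — v has crossed 1.5
linear interpolation between t=0.640 (1.49740) and t=0.660 (1.51406) → t≈0.643

t = 0.643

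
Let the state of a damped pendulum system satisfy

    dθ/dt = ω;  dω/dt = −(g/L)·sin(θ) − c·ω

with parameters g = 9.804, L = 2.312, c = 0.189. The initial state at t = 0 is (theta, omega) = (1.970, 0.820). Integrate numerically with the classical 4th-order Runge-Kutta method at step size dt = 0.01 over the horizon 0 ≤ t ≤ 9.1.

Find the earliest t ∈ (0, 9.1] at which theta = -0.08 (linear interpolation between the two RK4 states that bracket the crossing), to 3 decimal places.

t=0.000: state=(1.970, 0.820)
step 1 (dt=0.01): k1=(0.820, -4.062), k2=(0.800, -4.051), k3=(0.800, -4.052), k4=(0.779, -4.041); state += dt/6·(k1+2k2+2k3+k4)
t=0.010: state=(1.978, 0.779)
t=0.020: state=(1.986, 0.739)
t=0.030: state=(1.993, 0.699)
continuing one RK4 step at a time; state shown every 50 steps (Δt=0.5):
t=0.500: state=(1.900, -1.081)
t=1.000: state=(0.884, -2.907)
t=1.300: state=(-0.064, -3.226)
next step: t=1.310: state=(-0.096, -3.216) — theta has crossed -0.08
linear interpolation between t=1.300 (-0.06363) and t=1.310 (-0.09584) → t≈1.305

t = 1.305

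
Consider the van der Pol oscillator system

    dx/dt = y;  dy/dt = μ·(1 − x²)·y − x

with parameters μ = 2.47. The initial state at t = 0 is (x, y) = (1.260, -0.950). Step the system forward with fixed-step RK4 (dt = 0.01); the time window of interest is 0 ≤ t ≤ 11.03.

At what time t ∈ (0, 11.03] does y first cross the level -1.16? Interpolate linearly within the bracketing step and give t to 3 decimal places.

t=0.000: state=(1.260, -0.950)
step 1 (dt=0.01): k1=(-0.950, 0.119), k2=(-0.949, 0.095), k3=(-0.950, 0.095), k4=(-0.949, 0.071); state += dt/6·(k1+2k2+2k3+k4)
t=0.010: state=(1.251, -0.949)
t=0.020: state=(1.241, -0.949)
t=0.030: state=(1.232, -0.949)
t=0.340: state=(0.916, -1.157)
next step: t=0.350: state=(0.904, -1.172) — y has crossed -1.16
linear interpolation between t=0.340 (-1.15748) and t=0.350 (-1.17153) → t≈0.342

t = 0.342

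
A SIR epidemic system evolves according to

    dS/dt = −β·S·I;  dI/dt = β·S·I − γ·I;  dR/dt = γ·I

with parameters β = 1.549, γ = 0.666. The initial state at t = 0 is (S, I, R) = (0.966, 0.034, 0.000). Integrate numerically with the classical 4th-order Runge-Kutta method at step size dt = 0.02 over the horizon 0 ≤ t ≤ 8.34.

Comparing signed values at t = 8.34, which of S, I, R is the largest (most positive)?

largest component: R

t=0.000: state=(0.966, 0.034, 0.000)
step 1 (dt=0.02): k1=(-0.051, 0.028, 0.023), k2=(-0.051, 0.028, 0.023), k3=(-0.051, 0.028, 0.023), k4=(-0.052, 0.029, 0.023); state += dt/6·(k1+2k2+2k3+k4)
t=0.020: state=(0.965, 0.035, 0.000)
t=0.040: state=(0.964, 0.035, 0.001)
t=0.060: state=(0.963, 0.036, 0.001)
continuing one RK4 step at a time; state shown every 25 steps (Δt=0.5):
t=0.500: state=(0.935, 0.051, 0.014)
t=1.000: state=(0.891, 0.074, 0.035)
t=1.500: state=(0.832, 0.104, 0.064)
t=2.000: state=(0.758, 0.138, 0.104)
t=2.500: state=(0.672, 0.172, 0.156)
t=3.000: state=(0.582, 0.200, 0.218)
t=3.500: state=(0.495, 0.218, 0.288)
t=4.000: state=(0.417, 0.222, 0.361)
t=4.500: state=(0.352, 0.214, 0.434)
t=5.000: state=(0.300, 0.197, 0.503)
t=5.500: state=(0.260, 0.175, 0.565)
t=6.000: state=(0.229, 0.152, 0.619)
t=6.500: state=(0.205, 0.129, 0.666)
t=7.000: state=(0.187, 0.107, 0.705)
t=7.500: state=(0.174, 0.088, 0.738)
t=8.000: state=(0.163, 0.072, 0.765)
t=8.340: state=(0.157, 0.063, 0.780)
compare at T: S=0.157, I=0.063, R=0.780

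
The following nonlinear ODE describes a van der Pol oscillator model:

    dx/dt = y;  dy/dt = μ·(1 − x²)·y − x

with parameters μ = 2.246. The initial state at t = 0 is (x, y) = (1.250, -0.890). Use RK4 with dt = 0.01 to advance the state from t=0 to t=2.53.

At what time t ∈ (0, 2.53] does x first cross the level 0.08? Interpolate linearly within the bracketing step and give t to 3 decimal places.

t=0.000: state=(1.250, -0.890)
step 1 (dt=0.01): k1=(-0.890, -0.126), k2=(-0.891, -0.143), k3=(-0.891, -0.142), k4=(-0.891, -0.159); state += dt/6·(k1+2k2+2k3+k4)
t=0.010: state=(1.241, -0.891)
t=0.020: state=(1.232, -0.893)
t=0.030: state=(1.223, -0.895)
continuing one RK4 step at a time; state shown every 10 steps (Δt=0.1):
t=0.100: state=(1.160, -0.919)
t=0.200: state=(1.065, -0.979)
t=0.300: state=(0.963, -1.074)
t=0.400: state=(0.849, -1.211)
t=0.500: state=(0.719, -1.401)
t=0.600: state=(0.566, -1.666)
t=0.700: state=(0.382, -2.033)
t=0.800: state=(0.155, -2.532)
t=0.820: state=(0.103, -2.649)
next step: t=0.830: state=(0.077, -2.709) — x has crossed 0.08
linear interpolation between t=0.820 (0.10332) and t=0.830 (0.07654) → t≈0.829

t = 0.829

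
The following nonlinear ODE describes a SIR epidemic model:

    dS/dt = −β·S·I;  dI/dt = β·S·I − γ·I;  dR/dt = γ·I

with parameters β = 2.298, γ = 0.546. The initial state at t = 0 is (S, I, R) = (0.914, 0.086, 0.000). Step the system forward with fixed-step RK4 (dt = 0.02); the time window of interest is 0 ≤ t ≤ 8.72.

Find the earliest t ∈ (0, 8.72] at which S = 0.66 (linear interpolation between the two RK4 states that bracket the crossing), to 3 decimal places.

t=0.000: state=(0.914, 0.086, 0.000)
step 1 (dt=0.02): k1=(-0.181, 0.134, 0.047), k2=(-0.183, 0.135, 0.048), k3=(-0.183, 0.135, 0.048), k4=(-0.186, 0.137, 0.048); state += dt/6·(k1+2k2+2k3+k4)
t=0.020: state=(0.910, 0.089, 0.001)
t=0.040: state=(0.907, 0.091, 0.002)
t=0.060: state=(0.903, 0.094, 0.003)
continuing one RK4 step at a time; state shown every 25 steps (Δt=0.5):
t=0.500: state=(0.790, 0.175, 0.035)
t=0.840: state=(0.667, 0.258, 0.075)
next step: t=0.860: state=(0.660, 0.263, 0.078) — S has crossed 0.66
linear interpolation between t=0.840 (0.66746) and t=0.860 (0.65952) → t≈0.859

t = 0.859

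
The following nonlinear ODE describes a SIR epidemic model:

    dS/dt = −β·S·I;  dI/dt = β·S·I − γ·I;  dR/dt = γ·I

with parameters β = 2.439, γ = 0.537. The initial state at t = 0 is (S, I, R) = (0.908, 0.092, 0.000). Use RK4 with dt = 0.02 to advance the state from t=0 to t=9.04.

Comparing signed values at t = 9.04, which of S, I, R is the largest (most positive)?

t=0.000: state=(0.908, 0.092, 0.000)
step 1 (dt=0.02): k1=(-0.204, 0.154, 0.049), k2=(-0.207, 0.156, 0.050), k3=(-0.207, 0.156, 0.050), k4=(-0.210, 0.159, 0.051); state += dt/6·(k1+2k2+2k3+k4)
t=0.020: state=(0.904, 0.095, 0.001)
t=0.040: state=(0.900, 0.098, 0.002)
t=0.060: state=(0.895, 0.102, 0.003)
continuing one RK4 step at a time; state shown every 25 steps (Δt=0.5):
t=0.500: state=(0.766, 0.197, 0.038)
t=1.000: state=(0.553, 0.338, 0.109)
t=1.500: state=(0.341, 0.443, 0.216)
t=2.000: state=(0.194, 0.466, 0.340)
t=2.500: state=(0.112, 0.427, 0.460)
t=3.000: state=(0.069, 0.364, 0.567)
t=3.500: state=(0.046, 0.298, 0.656)
t=4.000: state=(0.033, 0.239, 0.728)
t=4.500: state=(0.026, 0.189, 0.785)
t=5.000: state=(0.021, 0.149, 0.830)
t=5.500: state=(0.018, 0.117, 0.866)
t=6.000: state=(0.016, 0.091, 0.893)
t=6.500: state=(0.014, 0.071, 0.915)
t=7.000: state=(0.013, 0.055, 0.932)
t=7.500: state=(0.012, 0.043, 0.945)
t=8.000: state=(0.012, 0.033, 0.955)
t=8.500: state=(0.011, 0.026, 0.963)
t=9.000: state=(0.011, 0.020, 0.969)
t=9.040: state=(0.011, 0.020, 0.969)
compare at T: S=0.011, I=0.020, R=0.969

largest component: R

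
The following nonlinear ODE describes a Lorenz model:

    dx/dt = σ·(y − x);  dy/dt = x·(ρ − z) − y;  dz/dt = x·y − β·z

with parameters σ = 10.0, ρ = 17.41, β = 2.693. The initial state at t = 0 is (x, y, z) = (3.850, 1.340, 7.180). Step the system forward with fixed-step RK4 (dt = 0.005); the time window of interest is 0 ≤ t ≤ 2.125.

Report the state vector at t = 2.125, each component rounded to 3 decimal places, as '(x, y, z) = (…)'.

t=0.000: state=(3.850, 1.340, 7.180)
step 1 (dt=0.005): k1=(-25.100, 38.045, -14.177), k2=(-23.521, 37.443, -13.805), k3=(-23.576, 37.481, -13.808), k4=(-22.047, 36.910, -13.449); state += dt/6·(k1+2k2+2k3+k4)
t=0.005: state=(3.732, 1.527, 7.111)
t=0.010: state=(3.629, 1.709, 7.045)
t=0.015: state=(3.540, 1.887, 6.983)
continuing one RK4 step at a time; state shown every 20 steps (Δt=0.1):
t=0.100: state=(3.500, 4.660, 6.396)
t=0.200: state=(5.648, 8.699, 7.556)
t=0.300: state=(9.262, 12.994, 13.165)
t=0.400: state=(11.441, 11.147, 22.115)
t=0.500: state=(8.520, 3.902, 23.609)
t=0.600: state=(4.266, 0.956, 19.184)
t=0.700: state=(2.103, 0.933, 14.873)
t=0.800: state=(1.572, 1.543, 11.546)
t=0.900: state=(1.895, 2.549, 9.121)
t=1.000: state=(2.916, 4.356, 7.686)
t=1.100: state=(4.908, 7.513, 7.906)
t=1.200: state=(8.079, 11.607, 11.637)
t=1.300: state=(10.866, 12.087, 19.530)
t=1.400: state=(9.559, 6.046, 23.504)
t=1.500: state=(5.570, 1.916, 20.363)
t=1.600: state=(2.953, 1.362, 16.080)
t=1.700: state=(2.132, 1.940, 12.622)
t=1.800: state=(2.384, 3.040, 10.118)
t=1.900: state=(3.451, 4.965, 8.740)
t=2.000: state=(5.497, 8.096, 9.248)
t=2.100: state=(8.468, 11.521, 13.278)
t=2.125: state=(9.200, 11.958, 14.931)

(x, y, z) = (9.200, 11.958, 14.931)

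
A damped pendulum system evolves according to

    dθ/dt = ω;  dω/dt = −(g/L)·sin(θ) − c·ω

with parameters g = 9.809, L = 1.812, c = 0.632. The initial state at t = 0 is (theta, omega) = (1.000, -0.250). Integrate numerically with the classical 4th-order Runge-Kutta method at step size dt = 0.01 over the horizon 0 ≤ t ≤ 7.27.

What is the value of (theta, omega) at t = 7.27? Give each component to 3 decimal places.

(theta, omega) = (-0.069, 0.182)

t=0.000: state=(1.000, -0.250)
step 1 (dt=0.01): k1=(-0.250, -4.397), k2=(-0.272, -4.380), k3=(-0.272, -4.379), k4=(-0.294, -4.362); state += dt/6·(k1+2k2+2k3+k4)
t=0.010: state=(0.997, -0.294)
t=0.020: state=(0.994, -0.337)
t=0.030: state=(0.991, -0.380)
continuing one RK4 step at a time; state shown every 25 steps (Δt=0.25):
t=0.250: state=(0.811, -1.210)
t=0.500: state=(0.429, -1.763)
t=0.750: state=(-0.022, -1.748)
t=1.000: state=(-0.401, -1.211)
t=1.250: state=(-0.606, -0.410)
t=1.500: state=(-0.607, 0.380)
t=1.750: state=(-0.434, 0.957)
t=2.000: state=(-0.158, 1.182)
t=2.250: state=(0.125, 1.021)
t=2.500: state=(0.329, 0.577)
t=2.750: state=(0.405, 0.029)
t=3.000: state=(0.349, -0.447)
t=3.250: state=(0.198, -0.724)
t=3.500: state=(0.009, -0.745)
t=3.750: state=(-0.155, -0.537)
t=4.000: state=(-0.248, -0.197)
t=4.250: state=(-0.253, 0.151)
t=4.500: state=(-0.181, 0.403)
t=4.750: state=(-0.065, 0.498)
t=5.000: state=(0.054, 0.428)
t=5.250: state=(0.139, 0.238)
t=5.500: state=(0.170, 0.004)
t=5.750: state=(0.144, -0.197)
t=6.000: state=(0.079, -0.309)
t=6.250: state=(-0.001, -0.311)
t=6.500: state=(-0.069, -0.218)
t=6.750: state=(-0.106, -0.073)
t=7.000: state=(-0.105, 0.074)
t=7.250: state=(-0.073, 0.176)
t=7.270: state=(-0.069, 0.182)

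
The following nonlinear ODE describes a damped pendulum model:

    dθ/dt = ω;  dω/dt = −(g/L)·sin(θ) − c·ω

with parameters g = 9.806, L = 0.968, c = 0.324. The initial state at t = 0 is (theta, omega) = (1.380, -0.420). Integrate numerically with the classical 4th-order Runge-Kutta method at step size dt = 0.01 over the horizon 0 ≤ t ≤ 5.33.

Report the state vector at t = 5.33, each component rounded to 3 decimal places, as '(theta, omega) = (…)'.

t=0.000: state=(1.380, -0.420)
step 1 (dt=0.01): k1=(-0.420, -9.810), k2=(-0.469, -9.790), k3=(-0.469, -9.790), k4=(-0.518, -9.769); state += dt/6·(k1+2k2+2k3+k4)
t=0.010: state=(1.375, -0.518)
t=0.020: state=(1.370, -0.615)
t=0.030: state=(1.363, -0.712)
continuing one RK4 step at a time; state shown every 20 steps (Δt=0.2):
t=0.200: state=(1.107, -2.263)
t=0.400: state=(0.511, -3.544)
t=0.600: state=(-0.226, -3.587)
t=0.800: state=(-0.836, -2.344)
t=1.000: state=(-1.127, -0.538)
t=1.200: state=(-1.052, 1.260)
t=1.400: state=(-0.648, 2.672)
t=1.600: state=(-0.044, 3.170)
t=1.800: state=(0.538, 2.470)
t=2.000: state=(0.892, 0.997)
t=2.200: state=(0.926, -0.646)
t=2.400: state=(0.651, -2.022)
t=2.600: state=(0.165, -2.681)
t=2.800: state=(-0.351, -2.315)
t=3.000: state=(-0.707, -1.149)
t=3.200: state=(-0.793, 0.294)
t=3.400: state=(-0.601, 1.563)
t=3.600: state=(-0.207, 2.247)
t=3.800: state=(0.239, 2.064)
t=4.000: state=(0.568, 1.136)
t=4.200: state=(0.673, -0.110)
t=4.400: state=(0.532, -1.242)
t=4.600: state=(0.208, -1.888)
t=4.800: state=(-0.173, -1.797)
t=5.000: state=(-0.466, -1.044)
t=5.200: state=(-0.570, 0.023)
t=5.330: state=(-0.522, 0.699)

(theta, omega) = (-0.522, 0.699)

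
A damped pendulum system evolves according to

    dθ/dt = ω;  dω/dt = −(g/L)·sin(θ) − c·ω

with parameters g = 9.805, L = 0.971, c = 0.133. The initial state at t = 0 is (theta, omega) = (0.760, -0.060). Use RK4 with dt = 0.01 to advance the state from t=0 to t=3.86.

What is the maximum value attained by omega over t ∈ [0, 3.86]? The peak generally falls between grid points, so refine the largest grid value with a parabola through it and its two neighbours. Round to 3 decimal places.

max omega = 2.134

t=0.000: state=(0.760, -0.060)
step 1 (dt=0.01): k1=(-0.060, -6.949), k2=(-0.095, -6.942), k3=(-0.095, -6.941), k4=(-0.129, -6.932); state += dt/6·(k1+2k2+2k3+k4)
t=0.010: state=(0.759, -0.129)
t=0.020: state=(0.757, -0.199)
t=0.030: state=(0.755, -0.268)
continuing one RK4 step at a time; state shown every 20 steps (Δt=0.2):
t=0.200: state=(0.614, -1.354)
t=0.400: state=(0.250, -2.172)
t=0.600: state=(-0.198, -2.164)
t=0.800: state=(-0.560, -1.346)
t=1.000: state=(-0.708, -0.097)
t=1.200: state=(-0.599, 1.149)
t=1.400: state=(-0.276, 1.984)
t=1.600: state=(0.143, 2.064)
t=1.800: state=(0.497, 1.363)
t=2.000: state=(0.658, 0.208)
t=2.200: state=(0.577, -0.983)
t=2.400: state=(0.288, -1.815)
t=2.600: state=(-0.102, -1.955)
t=2.800: state=(-0.443, -1.349)
t=3.000: state=(-0.610, -0.282)
t=3.200: state=(-0.551, 0.850)
t=3.400: state=(-0.292, 1.664)
t=3.600: state=(0.071, 1.843)
t=3.800: state=(0.398, 1.315)
t=3.860: state=(0.469, 1.051)
largest grid value and its neighbours: omega(1.510)=2.13319, omega(1.520)=2.13403, omega(1.530)=2.13271
parabola through these three points peaks at t≈1.519 with omega≈2.13404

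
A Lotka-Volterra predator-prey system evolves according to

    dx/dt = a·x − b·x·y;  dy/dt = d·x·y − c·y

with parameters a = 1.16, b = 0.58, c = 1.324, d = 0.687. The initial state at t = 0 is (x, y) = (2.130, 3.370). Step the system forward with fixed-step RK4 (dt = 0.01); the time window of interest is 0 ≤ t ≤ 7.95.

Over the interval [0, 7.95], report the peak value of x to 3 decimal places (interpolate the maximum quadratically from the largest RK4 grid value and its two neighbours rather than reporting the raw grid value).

max x = 3.175

t=0.000: state=(2.130, 3.370)
step 1 (dt=0.01): k1=(-1.692, 0.469), k2=(-1.689, 0.450), k3=(-1.689, 0.450), k4=(-1.685, 0.431); state += dt/6·(k1+2k2+2k3+k4)
t=0.010: state=(2.113, 3.375)
t=0.020: state=(2.096, 3.379)
t=0.030: state=(2.080, 3.382)
continuing one RK4 step at a time; state shown every 50 steps (Δt=0.5):
t=0.500: state=(1.445, 3.179)
t=1.000: state=(1.124, 2.525)
t=1.500: state=(1.063, 1.885)
t=2.000: state=(1.180, 1.423)
t=2.500: state=(1.458, 1.149)
t=3.000: state=(1.901, 1.051)
t=3.500: state=(2.482, 1.148)
t=4.000: state=(3.031, 1.535)
t=4.500: state=(3.123, 2.325)
t=5.000: state=(2.485, 3.195)
t=5.500: state=(1.681, 3.349)
t=6.000: state=(1.217, 2.811)
t=6.500: state=(1.063, 2.130)
t=7.000: state=(1.113, 1.589)
t=7.500: state=(1.325, 1.240)
t=7.950: state=(1.655, 1.079)
largest grid value and its neighbours: x(4.310)=3.17463, x(4.320)=3.17484, x(4.330)=3.17474
parabola through these three points peaks at t≈4.322 with x≈3.17485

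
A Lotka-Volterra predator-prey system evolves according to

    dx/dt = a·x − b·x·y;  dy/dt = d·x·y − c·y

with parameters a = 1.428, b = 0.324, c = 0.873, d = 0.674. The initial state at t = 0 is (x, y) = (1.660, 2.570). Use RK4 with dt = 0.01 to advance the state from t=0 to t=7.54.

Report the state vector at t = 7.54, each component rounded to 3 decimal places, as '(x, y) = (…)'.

t=0.000: state=(1.660, 2.570)
step 1 (dt=0.01): k1=(0.988, 0.632), k2=(0.989, 0.641), k3=(0.989, 0.641), k4=(0.991, 0.651); state += dt/6·(k1+2k2+2k3+k4)
t=0.010: state=(1.670, 2.576)
t=0.020: state=(1.680, 2.583)
t=0.030: state=(1.690, 2.590)
continuing one RK4 step at a time; state shown every 25 steps (Δt=0.25):
t=0.250: state=(1.911, 2.791)
t=0.500: state=(2.148, 3.160)
t=0.750: state=(2.327, 3.709)
t=1.000: state=(2.393, 4.446)
t=1.250: state=(2.304, 5.322)
t=1.500: state=(2.064, 6.193)
t=1.750: state=(1.735, 6.861)
t=2.000: state=(1.400, 7.180)
t=2.250: state=(1.118, 7.130)
t=2.500: state=(0.908, 6.792)
t=2.750: state=(0.763, 6.280)
t=3.000: state=(0.672, 5.694)
t=3.250: state=(0.620, 5.101)
t=3.500: state=(0.600, 4.543)
t=3.750: state=(0.606, 4.041)
t=4.000: state=(0.635, 3.606)
t=4.250: state=(0.688, 3.240)
t=4.500: state=(0.766, 2.943)
t=4.750: state=(0.871, 2.714)
t=5.000: state=(1.006, 2.555)
t=5.250: state=(1.173, 2.467)
t=5.500: state=(1.375, 2.457)
t=5.750: state=(1.606, 2.538)
t=6.000: state=(1.855, 2.730)
t=6.250: state=(2.099, 3.064)
t=6.500: state=(2.295, 3.570)
t=6.750: state=(2.391, 4.268)
t=7.000: state=(2.338, 5.122)
t=7.250: state=(2.128, 6.010)
t=7.500: state=(1.811, 6.740)
t=7.540: state=(1.756, 6.829)

(x, y) = (1.756, 6.829)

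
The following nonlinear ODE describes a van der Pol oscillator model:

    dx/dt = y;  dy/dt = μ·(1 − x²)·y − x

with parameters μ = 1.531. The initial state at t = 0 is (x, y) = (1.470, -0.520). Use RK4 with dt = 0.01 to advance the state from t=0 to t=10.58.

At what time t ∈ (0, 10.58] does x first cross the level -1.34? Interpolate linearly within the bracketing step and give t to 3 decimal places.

t = 1.775

t=0.000: state=(1.470, -0.520)
step 1 (dt=0.01): k1=(-0.520, -0.546), k2=(-0.523, -0.544), k3=(-0.523, -0.544), k4=(-0.525, -0.543); state += dt/6·(k1+2k2+2k3+k4)
t=0.010: state=(1.465, -0.525)
t=0.020: state=(1.459, -0.531)
t=0.030: state=(1.454, -0.536)
continuing one RK4 step at a time; state shown every 50 steps (Δt=0.5):
t=0.500: state=(1.140, -0.819)
t=1.000: state=(0.599, -1.448)
t=1.500: state=(-0.478, -2.995)
t=1.770: state=(-1.325, -2.916)
next step: t=1.780: state=(-1.354, -2.868) — x has crossed -1.34
linear interpolation between t=1.770 (-1.32538) and t=1.780 (-1.35430) → t≈1.775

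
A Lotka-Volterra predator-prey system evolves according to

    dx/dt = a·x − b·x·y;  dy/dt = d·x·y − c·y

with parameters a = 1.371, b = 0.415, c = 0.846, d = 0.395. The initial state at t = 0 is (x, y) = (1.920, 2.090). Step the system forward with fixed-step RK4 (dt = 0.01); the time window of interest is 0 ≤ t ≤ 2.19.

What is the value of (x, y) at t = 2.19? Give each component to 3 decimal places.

t=0.000: state=(1.920, 2.090)
step 1 (dt=0.01): k1=(0.967, -0.183), k2=(0.970, -0.179), k3=(0.970, -0.179), k4=(0.973, -0.175); state += dt/6·(k1+2k2+2k3+k4)
t=0.010: state=(1.930, 2.088)
t=0.020: state=(1.939, 2.087)
t=0.030: state=(1.949, 2.085)
continuing one RK4 step at a time; state shown every 10 steps (Δt=0.1):
t=0.100: state=(2.020, 2.076)
t=0.200: state=(2.126, 2.070)
t=0.300: state=(2.237, 2.073)
t=0.400: state=(2.354, 2.086)
t=0.500: state=(2.475, 2.109)
t=0.600: state=(2.599, 2.142)
t=0.700: state=(2.725, 2.186)
t=0.800: state=(2.851, 2.243)
t=0.900: state=(2.975, 2.312)
t=1.000: state=(3.095, 2.395)
t=1.100: state=(3.208, 2.493)
t=1.200: state=(3.310, 2.605)
t=1.300: state=(3.398, 2.733)
t=1.400: state=(3.470, 2.877)
t=1.500: state=(3.520, 3.035)
t=1.600: state=(3.547, 3.206)
t=1.700: state=(3.548, 3.390)
t=1.800: state=(3.522, 3.582)
t=1.900: state=(3.467, 3.779)
t=2.000: state=(3.385, 3.976)
t=2.100: state=(3.279, 4.168)
t=2.190: state=(3.165, 4.331)

(x, y) = (3.165, 4.331)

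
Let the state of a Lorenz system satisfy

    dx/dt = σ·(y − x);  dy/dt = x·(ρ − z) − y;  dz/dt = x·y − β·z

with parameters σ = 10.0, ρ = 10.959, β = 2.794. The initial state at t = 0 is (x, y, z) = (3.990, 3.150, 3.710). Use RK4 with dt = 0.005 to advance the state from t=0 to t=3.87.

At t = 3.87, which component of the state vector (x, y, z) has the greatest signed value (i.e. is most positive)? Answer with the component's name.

t=0.000: state=(3.990, 3.150, 3.710)
step 1 (dt=0.005): k1=(-8.400, 25.774, 2.203), k2=(-7.546, 25.535, 2.377), k3=(-7.573, 25.549, 2.380), k4=(-6.744, 25.324, 2.555); state += dt/6·(k1+2k2+2k3+k4)
t=0.005: state=(3.952, 3.278, 3.722)
t=0.010: state=(3.922, 3.403, 3.736)
t=0.015: state=(3.900, 3.527, 3.751)
continuing one RK4 step at a time; state shown every 40 steps (Δt=0.2):
t=0.200: state=(5.922, 7.750, 6.313)
t=0.400: state=(8.005, 7.426, 13.252)
t=0.600: state=(4.707, 3.014, 12.341)
t=0.800: state=(2.956, 2.814, 8.496)
t=1.000: state=(3.649, 4.416, 6.619)
t=1.200: state=(5.741, 6.894, 8.044)
t=1.400: state=(6.907, 6.611, 11.856)
t=1.600: state=(5.123, 4.100, 11.592)
t=1.800: state=(3.946, 3.833, 9.137)
t=2.000: state=(4.484, 5.062, 8.033)
t=2.200: state=(5.825, 6.417, 9.320)
t=2.400: state=(6.147, 5.818, 11.255)
t=2.600: state=(5.056, 4.514, 10.757)
t=2.800: state=(4.503, 4.518, 9.299)
t=3.000: state=(4.991, 5.397, 8.904)
t=3.200: state=(5.745, 5.981, 9.926)
t=3.400: state=(5.682, 5.409, 10.779)
t=3.600: state=(5.039, 4.774, 10.256)
t=3.800: state=(4.849, 4.929, 9.451)
t=3.870: state=(4.941, 5.117, 9.334)
compare at T: x=4.941, y=5.117, z=9.334

largest component: z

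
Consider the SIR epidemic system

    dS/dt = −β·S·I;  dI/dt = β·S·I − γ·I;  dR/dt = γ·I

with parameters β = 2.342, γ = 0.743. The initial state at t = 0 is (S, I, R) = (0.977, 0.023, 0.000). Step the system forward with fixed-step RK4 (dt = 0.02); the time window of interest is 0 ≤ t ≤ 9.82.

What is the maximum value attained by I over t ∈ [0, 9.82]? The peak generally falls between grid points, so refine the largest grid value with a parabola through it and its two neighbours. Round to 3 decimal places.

max I = 0.326

t=0.000: state=(0.977, 0.023, 0.000)
step 1 (dt=0.02): k1=(-0.053, 0.036, 0.017), k2=(-0.053, 0.036, 0.017), k3=(-0.053, 0.036, 0.017), k4=(-0.054, 0.037, 0.018); state += dt/6·(k1+2k2+2k3+k4)
t=0.020: state=(0.976, 0.024, 0.000)
t=0.040: state=(0.975, 0.024, 0.001)
t=0.060: state=(0.974, 0.025, 0.001)
continuing one RK4 step at a time; state shown every 25 steps (Δt=0.5):
t=0.500: state=(0.938, 0.049, 0.013)
t=1.000: state=(0.864, 0.097, 0.039)
t=1.500: state=(0.739, 0.172, 0.088)
t=2.000: state=(0.575, 0.257, 0.168)
t=2.500: state=(0.410, 0.315, 0.276)
t=3.000: state=(0.281, 0.324, 0.396)
t=3.500: state=(0.195, 0.294, 0.511)
t=4.000: state=(0.142, 0.246, 0.612)
t=4.500: state=(0.110, 0.196, 0.694)
t=5.000: state=(0.089, 0.152, 0.759)
t=5.500: state=(0.077, 0.115, 0.808)
t=6.000: state=(0.068, 0.087, 0.845)
t=6.500: state=(0.062, 0.065, 0.873)
t=7.000: state=(0.058, 0.048, 0.894)
t=7.500: state=(0.056, 0.035, 0.909)
t=8.000: state=(0.054, 0.026, 0.920)
t=8.500: state=(0.052, 0.019, 0.929)
t=9.000: state=(0.051, 0.014, 0.935)
t=9.500: state=(0.051, 0.010, 0.939)
t=9.820: state=(0.050, 0.008, 0.941)
largest grid value and its neighbours: I(2.820)=0.32588, I(2.840)=0.32591, I(2.860)=0.32587
parabola through these three points peaks at t≈2.838 with I≈0.32591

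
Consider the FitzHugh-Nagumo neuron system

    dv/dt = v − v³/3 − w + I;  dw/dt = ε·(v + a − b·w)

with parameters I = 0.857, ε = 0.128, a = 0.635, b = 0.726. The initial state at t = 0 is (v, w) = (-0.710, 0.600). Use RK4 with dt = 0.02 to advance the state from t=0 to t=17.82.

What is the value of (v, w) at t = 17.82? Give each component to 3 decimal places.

t=0.000: state=(-0.710, 0.600)
step 1 (dt=0.02): k1=(-0.334, -0.065), k2=(-0.335, -0.066), k3=(-0.335, -0.066), k4=(-0.336, -0.066); state += dt/6·(k1+2k2+2k3+k4)
t=0.020: state=(-0.717, 0.599)
t=0.040: state=(-0.723, 0.597)
t=0.060: state=(-0.730, 0.596)
continuing one RK4 step at a time; state shown every 50 steps (Δt=1):
t=1.000: state=(-1.059, 0.516)
t=2.000: state=(-1.286, 0.402)
t=3.000: state=(-1.325, 0.283)
t=4.000: state=(-1.264, 0.177)
t=5.000: state=(-1.156, 0.090)
t=6.000: state=(-1.012, 0.027)
t=7.000: state=(-0.820, -0.010)
t=8.000: state=(-0.519, -0.015)
t=9.000: state=(0.092, 0.034)
t=10.000: state=(1.329, 0.192)
t=11.000: state=(1.877, 0.461)
t=12.000: state=(1.834, 0.726)
t=13.000: state=(1.734, 0.958)
t=14.000: state=(1.628, 1.156)
t=15.000: state=(1.517, 1.323)
t=16.000: state=(1.401, 1.461)
t=17.000: state=(1.276, 1.573)
t=17.820: state=(1.161, 1.645)

(v, w) = (1.161, 1.645)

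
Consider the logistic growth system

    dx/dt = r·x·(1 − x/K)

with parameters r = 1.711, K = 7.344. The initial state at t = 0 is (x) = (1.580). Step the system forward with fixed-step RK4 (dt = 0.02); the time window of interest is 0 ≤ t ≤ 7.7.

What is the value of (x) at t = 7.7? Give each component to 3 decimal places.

(x) = (7.344)

t=0.000: state=(1.580)
step 1 (dt=0.02): k1=(2.122), k2=(2.142), k3=(2.143), k4=(2.163); state += dt/6·(k1+2k2+2k3+k4)
t=0.020: state=(1.623)
t=0.040: state=(1.667)
t=0.060: state=(1.711)
continuing one RK4 step at a time; state shown every 25 steps (Δt=0.5):
t=0.500: state=(2.879)
t=1.000: state=(4.426)
t=1.500: state=(5.737)
t=2.000: state=(6.562)
t=2.500: state=(6.990)
t=3.000: state=(7.189)
t=3.500: state=(7.277)
t=4.000: state=(7.316)
t=4.500: state=(7.332)
t=5.000: state=(7.339)
t=5.500: state=(7.342)
t=6.000: state=(7.343)
t=6.500: state=(7.344)
t=7.000: state=(7.344)
t=7.500: state=(7.344)
t=7.700: state=(7.344)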